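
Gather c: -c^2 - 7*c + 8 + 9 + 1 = -c^2 - 7*c + 18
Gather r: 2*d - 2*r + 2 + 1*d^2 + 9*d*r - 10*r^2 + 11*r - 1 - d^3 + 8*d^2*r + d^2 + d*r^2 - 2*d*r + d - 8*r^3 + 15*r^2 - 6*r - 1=-d^3 + 2*d^2 + 3*d - 8*r^3 + r^2*(d + 5) + r*(8*d^2 + 7*d + 3)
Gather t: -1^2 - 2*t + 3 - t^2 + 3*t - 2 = -t^2 + t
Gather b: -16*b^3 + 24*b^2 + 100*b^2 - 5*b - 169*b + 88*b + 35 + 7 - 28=-16*b^3 + 124*b^2 - 86*b + 14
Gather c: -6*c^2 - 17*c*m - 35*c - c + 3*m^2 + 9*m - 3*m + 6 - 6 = -6*c^2 + c*(-17*m - 36) + 3*m^2 + 6*m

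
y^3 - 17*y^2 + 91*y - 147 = (y - 7)^2*(y - 3)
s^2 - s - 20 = (s - 5)*(s + 4)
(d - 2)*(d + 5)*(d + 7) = d^3 + 10*d^2 + 11*d - 70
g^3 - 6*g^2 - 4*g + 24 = (g - 6)*(g - 2)*(g + 2)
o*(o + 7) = o^2 + 7*o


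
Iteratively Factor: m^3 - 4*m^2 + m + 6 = (m - 3)*(m^2 - m - 2) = (m - 3)*(m - 2)*(m + 1)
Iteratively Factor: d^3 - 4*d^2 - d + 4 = (d + 1)*(d^2 - 5*d + 4) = (d - 1)*(d + 1)*(d - 4)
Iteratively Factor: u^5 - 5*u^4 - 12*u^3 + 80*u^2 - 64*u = (u - 1)*(u^4 - 4*u^3 - 16*u^2 + 64*u) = (u - 1)*(u + 4)*(u^3 - 8*u^2 + 16*u) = (u - 4)*(u - 1)*(u + 4)*(u^2 - 4*u) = u*(u - 4)*(u - 1)*(u + 4)*(u - 4)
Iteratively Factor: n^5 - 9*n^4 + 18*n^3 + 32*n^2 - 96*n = (n - 3)*(n^4 - 6*n^3 + 32*n) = (n - 4)*(n - 3)*(n^3 - 2*n^2 - 8*n) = n*(n - 4)*(n - 3)*(n^2 - 2*n - 8) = n*(n - 4)^2*(n - 3)*(n + 2)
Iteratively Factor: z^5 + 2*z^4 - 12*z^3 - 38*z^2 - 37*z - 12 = (z + 1)*(z^4 + z^3 - 13*z^2 - 25*z - 12) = (z + 1)^2*(z^3 - 13*z - 12) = (z + 1)^3*(z^2 - z - 12) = (z - 4)*(z + 1)^3*(z + 3)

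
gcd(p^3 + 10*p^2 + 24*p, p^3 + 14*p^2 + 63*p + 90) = p + 6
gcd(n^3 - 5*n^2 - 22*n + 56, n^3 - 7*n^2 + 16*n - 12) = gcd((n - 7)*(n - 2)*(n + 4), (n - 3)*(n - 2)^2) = n - 2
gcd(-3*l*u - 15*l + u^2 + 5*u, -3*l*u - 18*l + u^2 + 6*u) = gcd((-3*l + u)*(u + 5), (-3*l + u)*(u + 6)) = -3*l + u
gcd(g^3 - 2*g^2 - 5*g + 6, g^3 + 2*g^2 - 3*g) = g - 1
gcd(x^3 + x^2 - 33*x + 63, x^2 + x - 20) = 1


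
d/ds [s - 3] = 1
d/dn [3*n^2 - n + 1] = 6*n - 1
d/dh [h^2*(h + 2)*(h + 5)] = h*(4*h^2 + 21*h + 20)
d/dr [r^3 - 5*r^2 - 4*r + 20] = 3*r^2 - 10*r - 4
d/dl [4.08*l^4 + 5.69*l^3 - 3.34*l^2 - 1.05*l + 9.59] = 16.32*l^3 + 17.07*l^2 - 6.68*l - 1.05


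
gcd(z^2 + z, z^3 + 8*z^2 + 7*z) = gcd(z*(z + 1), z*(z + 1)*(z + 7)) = z^2 + z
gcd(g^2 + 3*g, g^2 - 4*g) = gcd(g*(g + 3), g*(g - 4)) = g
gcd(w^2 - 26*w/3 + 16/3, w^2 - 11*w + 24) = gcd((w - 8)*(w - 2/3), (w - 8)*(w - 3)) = w - 8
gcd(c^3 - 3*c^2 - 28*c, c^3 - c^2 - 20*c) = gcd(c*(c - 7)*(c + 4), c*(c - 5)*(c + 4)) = c^2 + 4*c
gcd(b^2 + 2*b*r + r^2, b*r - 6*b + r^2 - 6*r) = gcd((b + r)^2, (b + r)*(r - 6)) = b + r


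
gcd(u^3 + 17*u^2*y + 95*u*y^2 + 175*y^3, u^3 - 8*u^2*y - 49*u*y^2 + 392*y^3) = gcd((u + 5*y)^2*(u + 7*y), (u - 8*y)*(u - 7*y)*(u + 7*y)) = u + 7*y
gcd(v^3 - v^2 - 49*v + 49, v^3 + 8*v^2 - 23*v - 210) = v + 7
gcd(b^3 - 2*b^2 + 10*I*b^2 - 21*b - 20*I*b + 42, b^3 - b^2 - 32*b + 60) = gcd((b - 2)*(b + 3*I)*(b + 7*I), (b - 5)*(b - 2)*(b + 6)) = b - 2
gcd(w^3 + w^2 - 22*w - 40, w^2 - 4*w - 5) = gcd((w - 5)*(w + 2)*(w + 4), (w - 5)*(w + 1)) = w - 5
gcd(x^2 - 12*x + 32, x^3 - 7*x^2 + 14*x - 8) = x - 4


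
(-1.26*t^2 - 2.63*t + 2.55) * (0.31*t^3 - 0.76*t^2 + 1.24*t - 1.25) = -0.3906*t^5 + 0.1423*t^4 + 1.2269*t^3 - 3.6242*t^2 + 6.4495*t - 3.1875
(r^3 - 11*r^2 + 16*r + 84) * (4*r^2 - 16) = 4*r^5 - 44*r^4 + 48*r^3 + 512*r^2 - 256*r - 1344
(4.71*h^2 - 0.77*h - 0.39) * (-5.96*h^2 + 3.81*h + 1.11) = -28.0716*h^4 + 22.5343*h^3 + 4.6188*h^2 - 2.3406*h - 0.4329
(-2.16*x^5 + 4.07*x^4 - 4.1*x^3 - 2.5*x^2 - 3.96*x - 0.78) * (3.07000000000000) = -6.6312*x^5 + 12.4949*x^4 - 12.587*x^3 - 7.675*x^2 - 12.1572*x - 2.3946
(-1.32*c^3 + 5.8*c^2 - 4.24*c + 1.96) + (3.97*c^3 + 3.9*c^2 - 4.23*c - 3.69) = 2.65*c^3 + 9.7*c^2 - 8.47*c - 1.73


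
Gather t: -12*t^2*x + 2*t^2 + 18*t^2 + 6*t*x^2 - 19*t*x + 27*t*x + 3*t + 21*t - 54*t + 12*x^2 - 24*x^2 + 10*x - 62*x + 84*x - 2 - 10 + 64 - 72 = t^2*(20 - 12*x) + t*(6*x^2 + 8*x - 30) - 12*x^2 + 32*x - 20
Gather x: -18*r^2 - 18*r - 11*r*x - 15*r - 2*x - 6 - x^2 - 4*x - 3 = -18*r^2 - 33*r - x^2 + x*(-11*r - 6) - 9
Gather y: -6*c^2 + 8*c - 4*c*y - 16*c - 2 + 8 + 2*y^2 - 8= -6*c^2 - 4*c*y - 8*c + 2*y^2 - 2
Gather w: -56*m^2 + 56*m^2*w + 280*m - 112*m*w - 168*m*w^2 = -56*m^2 - 168*m*w^2 + 280*m + w*(56*m^2 - 112*m)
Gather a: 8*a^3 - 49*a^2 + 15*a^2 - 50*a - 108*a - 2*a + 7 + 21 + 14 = 8*a^3 - 34*a^2 - 160*a + 42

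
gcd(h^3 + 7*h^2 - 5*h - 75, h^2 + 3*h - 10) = h + 5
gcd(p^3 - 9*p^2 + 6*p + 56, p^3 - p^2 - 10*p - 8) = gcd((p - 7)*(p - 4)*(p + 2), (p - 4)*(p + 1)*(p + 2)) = p^2 - 2*p - 8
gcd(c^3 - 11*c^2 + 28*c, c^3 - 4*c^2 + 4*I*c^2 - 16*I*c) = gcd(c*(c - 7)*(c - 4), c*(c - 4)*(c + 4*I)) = c^2 - 4*c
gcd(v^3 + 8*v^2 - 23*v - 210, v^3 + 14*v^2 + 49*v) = v + 7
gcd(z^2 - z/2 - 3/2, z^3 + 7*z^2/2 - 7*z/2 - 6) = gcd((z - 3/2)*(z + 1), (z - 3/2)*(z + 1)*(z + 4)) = z^2 - z/2 - 3/2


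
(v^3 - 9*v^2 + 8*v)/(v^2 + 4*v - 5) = v*(v - 8)/(v + 5)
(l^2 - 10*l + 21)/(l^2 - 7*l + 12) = (l - 7)/(l - 4)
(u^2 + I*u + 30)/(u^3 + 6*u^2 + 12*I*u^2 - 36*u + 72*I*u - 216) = (u - 5*I)/(u^2 + 6*u*(1 + I) + 36*I)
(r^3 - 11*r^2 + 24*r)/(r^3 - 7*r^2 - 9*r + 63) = r*(r - 8)/(r^2 - 4*r - 21)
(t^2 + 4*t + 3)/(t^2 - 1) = (t + 3)/(t - 1)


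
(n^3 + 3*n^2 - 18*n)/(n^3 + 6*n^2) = (n - 3)/n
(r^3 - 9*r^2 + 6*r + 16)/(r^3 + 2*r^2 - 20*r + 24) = (r^2 - 7*r - 8)/(r^2 + 4*r - 12)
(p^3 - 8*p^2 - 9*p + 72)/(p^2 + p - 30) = (p^3 - 8*p^2 - 9*p + 72)/(p^2 + p - 30)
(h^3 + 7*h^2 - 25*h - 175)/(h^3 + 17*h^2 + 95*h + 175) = (h - 5)/(h + 5)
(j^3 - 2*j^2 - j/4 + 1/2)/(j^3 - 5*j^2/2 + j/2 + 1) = (j - 1/2)/(j - 1)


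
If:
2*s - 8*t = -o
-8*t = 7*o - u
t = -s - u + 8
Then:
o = u/3 - 64/39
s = 256/39 - 5*u/6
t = 56/39 - u/6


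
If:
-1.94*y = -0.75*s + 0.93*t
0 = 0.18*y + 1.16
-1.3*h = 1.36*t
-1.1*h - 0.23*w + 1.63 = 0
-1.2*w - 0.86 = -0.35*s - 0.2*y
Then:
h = 3.10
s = -20.34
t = -2.96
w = -7.72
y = -6.44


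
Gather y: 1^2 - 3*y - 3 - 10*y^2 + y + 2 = -10*y^2 - 2*y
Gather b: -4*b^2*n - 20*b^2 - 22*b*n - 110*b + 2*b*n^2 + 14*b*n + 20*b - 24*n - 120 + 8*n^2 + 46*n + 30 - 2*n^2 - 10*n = b^2*(-4*n - 20) + b*(2*n^2 - 8*n - 90) + 6*n^2 + 12*n - 90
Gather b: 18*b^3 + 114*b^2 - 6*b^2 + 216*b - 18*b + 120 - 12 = 18*b^3 + 108*b^2 + 198*b + 108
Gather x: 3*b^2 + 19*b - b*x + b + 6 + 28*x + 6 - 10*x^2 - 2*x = 3*b^2 + 20*b - 10*x^2 + x*(26 - b) + 12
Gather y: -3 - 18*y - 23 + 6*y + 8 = -12*y - 18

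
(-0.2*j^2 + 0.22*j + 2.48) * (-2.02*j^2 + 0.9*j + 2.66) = 0.404*j^4 - 0.6244*j^3 - 5.3436*j^2 + 2.8172*j + 6.5968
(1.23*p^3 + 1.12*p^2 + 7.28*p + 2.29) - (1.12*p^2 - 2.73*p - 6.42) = 1.23*p^3 + 10.01*p + 8.71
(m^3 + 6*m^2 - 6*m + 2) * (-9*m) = -9*m^4 - 54*m^3 + 54*m^2 - 18*m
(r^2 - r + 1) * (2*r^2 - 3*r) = 2*r^4 - 5*r^3 + 5*r^2 - 3*r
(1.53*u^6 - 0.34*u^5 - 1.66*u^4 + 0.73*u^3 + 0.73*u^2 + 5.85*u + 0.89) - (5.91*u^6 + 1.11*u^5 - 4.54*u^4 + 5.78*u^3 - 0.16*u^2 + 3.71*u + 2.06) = -4.38*u^6 - 1.45*u^5 + 2.88*u^4 - 5.05*u^3 + 0.89*u^2 + 2.14*u - 1.17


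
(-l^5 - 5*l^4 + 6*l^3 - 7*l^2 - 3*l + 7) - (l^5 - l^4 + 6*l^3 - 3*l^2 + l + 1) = -2*l^5 - 4*l^4 - 4*l^2 - 4*l + 6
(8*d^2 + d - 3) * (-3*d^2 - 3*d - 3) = -24*d^4 - 27*d^3 - 18*d^2 + 6*d + 9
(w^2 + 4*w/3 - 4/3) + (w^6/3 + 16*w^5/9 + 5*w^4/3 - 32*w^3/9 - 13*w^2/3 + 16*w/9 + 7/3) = w^6/3 + 16*w^5/9 + 5*w^4/3 - 32*w^3/9 - 10*w^2/3 + 28*w/9 + 1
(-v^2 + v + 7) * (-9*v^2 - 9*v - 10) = 9*v^4 - 62*v^2 - 73*v - 70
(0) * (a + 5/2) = 0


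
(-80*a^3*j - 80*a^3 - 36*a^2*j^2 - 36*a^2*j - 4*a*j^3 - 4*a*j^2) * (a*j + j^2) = -80*a^4*j^2 - 80*a^4*j - 116*a^3*j^3 - 116*a^3*j^2 - 40*a^2*j^4 - 40*a^2*j^3 - 4*a*j^5 - 4*a*j^4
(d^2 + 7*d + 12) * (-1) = -d^2 - 7*d - 12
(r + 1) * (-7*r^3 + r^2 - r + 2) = -7*r^4 - 6*r^3 + r + 2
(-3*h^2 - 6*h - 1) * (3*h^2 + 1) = -9*h^4 - 18*h^3 - 6*h^2 - 6*h - 1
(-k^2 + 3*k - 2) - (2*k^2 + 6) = -3*k^2 + 3*k - 8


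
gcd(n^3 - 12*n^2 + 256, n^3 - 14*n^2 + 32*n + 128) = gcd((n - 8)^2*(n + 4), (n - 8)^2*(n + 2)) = n^2 - 16*n + 64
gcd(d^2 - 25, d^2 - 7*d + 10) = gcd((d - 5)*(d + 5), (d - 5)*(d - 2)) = d - 5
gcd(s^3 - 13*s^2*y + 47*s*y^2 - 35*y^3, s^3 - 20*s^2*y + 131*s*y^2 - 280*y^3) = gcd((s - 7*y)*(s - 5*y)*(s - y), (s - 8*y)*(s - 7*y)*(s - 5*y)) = s^2 - 12*s*y + 35*y^2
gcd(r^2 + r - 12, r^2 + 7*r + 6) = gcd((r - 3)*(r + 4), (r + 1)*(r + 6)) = 1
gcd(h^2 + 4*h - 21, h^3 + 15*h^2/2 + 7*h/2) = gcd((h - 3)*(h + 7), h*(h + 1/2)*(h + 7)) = h + 7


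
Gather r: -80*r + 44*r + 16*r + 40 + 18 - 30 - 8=20 - 20*r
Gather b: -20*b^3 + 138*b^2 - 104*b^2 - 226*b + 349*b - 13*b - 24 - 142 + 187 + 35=-20*b^3 + 34*b^2 + 110*b + 56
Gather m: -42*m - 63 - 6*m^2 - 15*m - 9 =-6*m^2 - 57*m - 72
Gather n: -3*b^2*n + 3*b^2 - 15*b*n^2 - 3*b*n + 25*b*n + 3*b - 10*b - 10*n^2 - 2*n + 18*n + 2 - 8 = 3*b^2 - 7*b + n^2*(-15*b - 10) + n*(-3*b^2 + 22*b + 16) - 6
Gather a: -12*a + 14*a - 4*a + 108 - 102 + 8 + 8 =22 - 2*a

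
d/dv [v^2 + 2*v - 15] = 2*v + 2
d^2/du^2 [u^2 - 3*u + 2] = 2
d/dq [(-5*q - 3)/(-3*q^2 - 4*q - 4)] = (-15*q^2 - 18*q + 8)/(9*q^4 + 24*q^3 + 40*q^2 + 32*q + 16)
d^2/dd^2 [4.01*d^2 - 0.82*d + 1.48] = 8.02000000000000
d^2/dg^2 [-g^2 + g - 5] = -2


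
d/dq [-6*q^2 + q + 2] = 1 - 12*q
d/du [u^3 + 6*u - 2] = 3*u^2 + 6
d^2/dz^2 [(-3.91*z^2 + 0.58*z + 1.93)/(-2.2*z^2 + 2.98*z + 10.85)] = (45.65352*z^3 + 503.943*z^2 - 7.14912000000005*z + 831.679686)/(10.648*z^6 - 43.2696*z^5 - 98.93136*z^4 + 400.332008*z^3 + 487.91148*z^2 - 1052.43915*z - 1277.289125)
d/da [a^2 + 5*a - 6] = 2*a + 5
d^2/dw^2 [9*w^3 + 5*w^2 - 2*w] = 54*w + 10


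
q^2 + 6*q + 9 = (q + 3)^2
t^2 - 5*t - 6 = (t - 6)*(t + 1)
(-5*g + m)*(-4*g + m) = 20*g^2 - 9*g*m + m^2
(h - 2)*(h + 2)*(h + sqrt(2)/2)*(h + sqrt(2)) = h^4 + 3*sqrt(2)*h^3/2 - 3*h^2 - 6*sqrt(2)*h - 4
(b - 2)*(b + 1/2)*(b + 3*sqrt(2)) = b^3 - 3*b^2/2 + 3*sqrt(2)*b^2 - 9*sqrt(2)*b/2 - b - 3*sqrt(2)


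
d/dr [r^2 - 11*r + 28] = 2*r - 11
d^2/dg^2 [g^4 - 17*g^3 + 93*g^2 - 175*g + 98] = 12*g^2 - 102*g + 186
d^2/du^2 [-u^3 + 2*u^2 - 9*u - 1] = 4 - 6*u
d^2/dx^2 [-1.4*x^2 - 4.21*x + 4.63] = -2.80000000000000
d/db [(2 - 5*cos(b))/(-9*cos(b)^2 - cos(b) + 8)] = (-45*sin(b)^2 - 36*cos(b) + 83)*sin(b)/(9*cos(b)^2 + cos(b) - 8)^2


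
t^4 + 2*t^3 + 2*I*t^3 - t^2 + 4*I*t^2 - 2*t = t*(t + 2)*(t + I)^2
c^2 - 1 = (c - 1)*(c + 1)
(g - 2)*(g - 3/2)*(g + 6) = g^3 + 5*g^2/2 - 18*g + 18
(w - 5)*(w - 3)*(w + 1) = w^3 - 7*w^2 + 7*w + 15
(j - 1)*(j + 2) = j^2 + j - 2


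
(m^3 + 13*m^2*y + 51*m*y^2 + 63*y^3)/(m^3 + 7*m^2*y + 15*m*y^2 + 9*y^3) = (m + 7*y)/(m + y)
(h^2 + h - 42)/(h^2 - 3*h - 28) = (-h^2 - h + 42)/(-h^2 + 3*h + 28)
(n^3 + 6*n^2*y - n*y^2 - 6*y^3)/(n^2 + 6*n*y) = n - y^2/n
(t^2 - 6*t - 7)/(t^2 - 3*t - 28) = (t + 1)/(t + 4)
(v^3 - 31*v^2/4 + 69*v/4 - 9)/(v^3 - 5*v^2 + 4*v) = (4*v^2 - 15*v + 9)/(4*v*(v - 1))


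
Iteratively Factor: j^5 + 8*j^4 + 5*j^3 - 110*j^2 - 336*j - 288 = (j + 3)*(j^4 + 5*j^3 - 10*j^2 - 80*j - 96) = (j + 3)^2*(j^3 + 2*j^2 - 16*j - 32) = (j + 2)*(j + 3)^2*(j^2 - 16) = (j - 4)*(j + 2)*(j + 3)^2*(j + 4)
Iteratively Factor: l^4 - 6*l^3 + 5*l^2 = (l)*(l^3 - 6*l^2 + 5*l) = l*(l - 5)*(l^2 - l) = l*(l - 5)*(l - 1)*(l)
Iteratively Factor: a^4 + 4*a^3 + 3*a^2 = (a + 1)*(a^3 + 3*a^2) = (a + 1)*(a + 3)*(a^2) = a*(a + 1)*(a + 3)*(a)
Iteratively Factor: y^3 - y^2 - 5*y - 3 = (y + 1)*(y^2 - 2*y - 3) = (y - 3)*(y + 1)*(y + 1)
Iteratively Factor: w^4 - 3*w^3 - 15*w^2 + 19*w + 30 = (w - 5)*(w^3 + 2*w^2 - 5*w - 6) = (w - 5)*(w - 2)*(w^2 + 4*w + 3) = (w - 5)*(w - 2)*(w + 1)*(w + 3)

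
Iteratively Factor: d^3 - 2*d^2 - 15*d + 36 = (d + 4)*(d^2 - 6*d + 9) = (d - 3)*(d + 4)*(d - 3)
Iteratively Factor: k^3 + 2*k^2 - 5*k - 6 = (k - 2)*(k^2 + 4*k + 3) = (k - 2)*(k + 1)*(k + 3)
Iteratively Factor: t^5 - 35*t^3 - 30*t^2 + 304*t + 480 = (t - 4)*(t^4 + 4*t^3 - 19*t^2 - 106*t - 120) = (t - 4)*(t + 2)*(t^3 + 2*t^2 - 23*t - 60) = (t - 4)*(t + 2)*(t + 3)*(t^2 - t - 20) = (t - 4)*(t + 2)*(t + 3)*(t + 4)*(t - 5)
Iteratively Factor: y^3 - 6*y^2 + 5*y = (y)*(y^2 - 6*y + 5) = y*(y - 5)*(y - 1)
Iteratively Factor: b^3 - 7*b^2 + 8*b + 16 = (b - 4)*(b^2 - 3*b - 4) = (b - 4)*(b + 1)*(b - 4)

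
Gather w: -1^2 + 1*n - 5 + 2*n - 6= 3*n - 12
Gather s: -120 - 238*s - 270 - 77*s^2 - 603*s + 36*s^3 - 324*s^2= 36*s^3 - 401*s^2 - 841*s - 390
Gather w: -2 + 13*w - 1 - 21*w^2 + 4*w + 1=-21*w^2 + 17*w - 2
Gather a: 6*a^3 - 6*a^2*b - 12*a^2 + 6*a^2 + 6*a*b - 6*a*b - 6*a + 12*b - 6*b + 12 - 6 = 6*a^3 + a^2*(-6*b - 6) - 6*a + 6*b + 6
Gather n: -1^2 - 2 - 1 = -4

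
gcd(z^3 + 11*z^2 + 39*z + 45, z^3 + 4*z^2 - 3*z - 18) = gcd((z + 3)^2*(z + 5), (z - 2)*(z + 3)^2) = z^2 + 6*z + 9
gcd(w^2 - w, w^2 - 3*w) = w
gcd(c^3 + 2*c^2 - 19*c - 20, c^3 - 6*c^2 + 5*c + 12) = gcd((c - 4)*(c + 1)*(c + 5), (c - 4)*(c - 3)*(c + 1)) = c^2 - 3*c - 4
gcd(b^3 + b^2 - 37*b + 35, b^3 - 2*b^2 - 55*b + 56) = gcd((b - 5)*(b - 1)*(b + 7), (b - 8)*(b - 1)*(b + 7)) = b^2 + 6*b - 7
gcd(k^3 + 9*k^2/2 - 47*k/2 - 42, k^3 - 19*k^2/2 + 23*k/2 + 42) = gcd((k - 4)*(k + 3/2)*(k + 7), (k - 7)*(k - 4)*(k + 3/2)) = k^2 - 5*k/2 - 6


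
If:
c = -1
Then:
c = -1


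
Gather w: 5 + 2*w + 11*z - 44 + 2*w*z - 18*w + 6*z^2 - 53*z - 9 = w*(2*z - 16) + 6*z^2 - 42*z - 48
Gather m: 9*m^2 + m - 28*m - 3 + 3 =9*m^2 - 27*m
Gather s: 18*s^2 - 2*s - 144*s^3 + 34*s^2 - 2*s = -144*s^3 + 52*s^2 - 4*s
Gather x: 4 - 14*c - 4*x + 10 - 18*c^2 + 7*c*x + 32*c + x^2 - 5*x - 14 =-18*c^2 + 18*c + x^2 + x*(7*c - 9)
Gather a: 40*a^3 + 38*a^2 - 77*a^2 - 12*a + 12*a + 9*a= 40*a^3 - 39*a^2 + 9*a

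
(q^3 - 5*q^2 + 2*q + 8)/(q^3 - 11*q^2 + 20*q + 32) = (q - 2)/(q - 8)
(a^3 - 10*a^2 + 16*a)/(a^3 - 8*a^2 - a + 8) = a*(a - 2)/(a^2 - 1)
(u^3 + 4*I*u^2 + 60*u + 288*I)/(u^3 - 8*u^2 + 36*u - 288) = (u^2 - 2*I*u + 48)/(u^2 + u*(-8 - 6*I) + 48*I)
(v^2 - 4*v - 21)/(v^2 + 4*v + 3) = (v - 7)/(v + 1)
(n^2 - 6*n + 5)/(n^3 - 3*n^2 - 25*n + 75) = (n - 1)/(n^2 + 2*n - 15)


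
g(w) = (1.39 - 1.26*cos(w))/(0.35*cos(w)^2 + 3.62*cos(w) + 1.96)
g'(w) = (1.39 - 1.26*cos(w))*(0.7*sin(w)*cos(w) + 3.62*sin(w))/(0.35*cos(w)^2 + 3.62*cos(w) + 1.96)^2 + 1.26*sin(w)/(0.35*cos(w)^2 + 3.62*cos(w) + 1.96)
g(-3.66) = -2.70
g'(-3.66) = 3.70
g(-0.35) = 0.04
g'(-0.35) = -0.09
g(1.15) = 0.25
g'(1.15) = 0.58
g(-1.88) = 1.99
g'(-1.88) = -8.60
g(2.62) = -2.71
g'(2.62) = 3.76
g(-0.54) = 0.06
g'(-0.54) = -0.15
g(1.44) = 0.50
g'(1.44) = 1.27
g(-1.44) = 0.50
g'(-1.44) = -1.27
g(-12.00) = 0.06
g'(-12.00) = 0.16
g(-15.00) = -3.99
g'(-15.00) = -12.24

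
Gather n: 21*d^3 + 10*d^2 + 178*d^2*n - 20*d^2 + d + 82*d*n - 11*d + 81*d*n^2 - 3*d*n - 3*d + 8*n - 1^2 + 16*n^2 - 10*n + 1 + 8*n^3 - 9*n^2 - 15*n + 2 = 21*d^3 - 10*d^2 - 13*d + 8*n^3 + n^2*(81*d + 7) + n*(178*d^2 + 79*d - 17) + 2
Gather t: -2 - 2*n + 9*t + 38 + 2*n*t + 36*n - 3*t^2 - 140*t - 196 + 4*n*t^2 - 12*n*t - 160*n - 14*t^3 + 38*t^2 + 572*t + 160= -126*n - 14*t^3 + t^2*(4*n + 35) + t*(441 - 10*n)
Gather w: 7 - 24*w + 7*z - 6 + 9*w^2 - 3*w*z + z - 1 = 9*w^2 + w*(-3*z - 24) + 8*z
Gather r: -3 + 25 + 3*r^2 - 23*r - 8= 3*r^2 - 23*r + 14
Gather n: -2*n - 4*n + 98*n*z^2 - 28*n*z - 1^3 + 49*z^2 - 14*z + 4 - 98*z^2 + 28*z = n*(98*z^2 - 28*z - 6) - 49*z^2 + 14*z + 3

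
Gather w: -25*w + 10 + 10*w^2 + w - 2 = 10*w^2 - 24*w + 8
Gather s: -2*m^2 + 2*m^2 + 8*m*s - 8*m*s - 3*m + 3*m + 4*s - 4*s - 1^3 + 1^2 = 0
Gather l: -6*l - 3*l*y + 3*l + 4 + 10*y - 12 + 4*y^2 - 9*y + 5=l*(-3*y - 3) + 4*y^2 + y - 3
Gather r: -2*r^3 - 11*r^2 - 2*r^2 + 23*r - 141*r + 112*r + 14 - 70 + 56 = -2*r^3 - 13*r^2 - 6*r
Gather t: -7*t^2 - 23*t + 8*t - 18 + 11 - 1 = -7*t^2 - 15*t - 8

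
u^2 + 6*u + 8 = (u + 2)*(u + 4)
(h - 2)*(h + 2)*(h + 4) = h^3 + 4*h^2 - 4*h - 16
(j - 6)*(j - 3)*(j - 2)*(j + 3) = j^4 - 8*j^3 + 3*j^2 + 72*j - 108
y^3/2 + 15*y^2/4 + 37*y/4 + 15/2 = (y/2 + 1)*(y + 5/2)*(y + 3)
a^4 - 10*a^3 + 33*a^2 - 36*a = a*(a - 4)*(a - 3)^2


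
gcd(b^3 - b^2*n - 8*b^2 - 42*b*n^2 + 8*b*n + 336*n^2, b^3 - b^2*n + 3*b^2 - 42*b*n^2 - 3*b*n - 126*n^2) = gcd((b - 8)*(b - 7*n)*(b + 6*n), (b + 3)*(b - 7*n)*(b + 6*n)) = b^2 - b*n - 42*n^2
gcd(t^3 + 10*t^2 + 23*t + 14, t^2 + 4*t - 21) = t + 7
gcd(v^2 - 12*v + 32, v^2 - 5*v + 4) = v - 4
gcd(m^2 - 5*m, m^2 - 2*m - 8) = 1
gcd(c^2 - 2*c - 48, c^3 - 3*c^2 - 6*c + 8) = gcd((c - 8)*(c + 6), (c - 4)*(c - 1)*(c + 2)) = 1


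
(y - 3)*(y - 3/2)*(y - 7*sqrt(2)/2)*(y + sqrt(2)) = y^4 - 9*y^3/2 - 5*sqrt(2)*y^3/2 - 5*y^2/2 + 45*sqrt(2)*y^2/4 - 45*sqrt(2)*y/4 + 63*y/2 - 63/2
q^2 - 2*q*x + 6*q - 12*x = (q + 6)*(q - 2*x)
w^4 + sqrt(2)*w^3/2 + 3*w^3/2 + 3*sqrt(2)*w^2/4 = w^2*(w + 3/2)*(w + sqrt(2)/2)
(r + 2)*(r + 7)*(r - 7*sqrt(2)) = r^3 - 7*sqrt(2)*r^2 + 9*r^2 - 63*sqrt(2)*r + 14*r - 98*sqrt(2)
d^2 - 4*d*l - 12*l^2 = (d - 6*l)*(d + 2*l)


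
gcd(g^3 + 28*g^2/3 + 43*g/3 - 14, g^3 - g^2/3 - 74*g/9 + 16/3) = g^2 + 7*g/3 - 2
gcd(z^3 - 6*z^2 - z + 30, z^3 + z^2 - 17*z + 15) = z - 3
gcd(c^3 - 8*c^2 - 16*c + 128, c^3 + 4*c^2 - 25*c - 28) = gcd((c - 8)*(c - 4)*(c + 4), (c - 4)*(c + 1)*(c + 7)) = c - 4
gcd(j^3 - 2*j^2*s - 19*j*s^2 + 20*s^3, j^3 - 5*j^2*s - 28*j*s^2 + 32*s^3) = -j^2 - 3*j*s + 4*s^2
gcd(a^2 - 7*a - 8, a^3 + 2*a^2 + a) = a + 1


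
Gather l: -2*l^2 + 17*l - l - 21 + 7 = -2*l^2 + 16*l - 14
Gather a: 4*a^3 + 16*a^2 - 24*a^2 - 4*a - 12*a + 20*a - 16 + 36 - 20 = 4*a^3 - 8*a^2 + 4*a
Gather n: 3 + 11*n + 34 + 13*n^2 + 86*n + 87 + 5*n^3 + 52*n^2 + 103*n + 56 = 5*n^3 + 65*n^2 + 200*n + 180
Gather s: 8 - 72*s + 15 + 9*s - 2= 21 - 63*s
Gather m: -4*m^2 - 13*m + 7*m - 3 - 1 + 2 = -4*m^2 - 6*m - 2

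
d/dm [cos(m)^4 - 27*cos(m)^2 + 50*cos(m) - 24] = 2*(-2*cos(m)^3 + 27*cos(m) - 25)*sin(m)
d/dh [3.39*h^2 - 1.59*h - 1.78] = 6.78*h - 1.59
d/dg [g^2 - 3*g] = 2*g - 3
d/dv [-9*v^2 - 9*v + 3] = -18*v - 9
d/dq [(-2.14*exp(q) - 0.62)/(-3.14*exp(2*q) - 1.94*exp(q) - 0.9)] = (-6.7196*exp(2*q) - 3.8936*exp(q) + 0.7232)*exp(q)/(9.8596*exp(4*q) + 12.1832*exp(3*q) + 9.4156*exp(2*q) + 3.492*exp(q) + 0.81)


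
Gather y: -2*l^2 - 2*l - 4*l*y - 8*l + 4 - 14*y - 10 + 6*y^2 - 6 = -2*l^2 - 10*l + 6*y^2 + y*(-4*l - 14) - 12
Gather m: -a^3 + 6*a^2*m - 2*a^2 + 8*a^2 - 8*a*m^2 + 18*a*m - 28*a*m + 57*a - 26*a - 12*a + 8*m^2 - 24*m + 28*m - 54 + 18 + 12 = -a^3 + 6*a^2 + 19*a + m^2*(8 - 8*a) + m*(6*a^2 - 10*a + 4) - 24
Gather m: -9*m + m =-8*m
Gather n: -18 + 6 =-12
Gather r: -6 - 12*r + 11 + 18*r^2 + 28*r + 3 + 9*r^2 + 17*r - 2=27*r^2 + 33*r + 6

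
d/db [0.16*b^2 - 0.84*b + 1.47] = 0.32*b - 0.84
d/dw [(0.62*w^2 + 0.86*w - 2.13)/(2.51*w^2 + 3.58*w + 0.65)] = (0.0610000000000008*w^2 + 11.4986*w + 8.1844)/(6.3001*w^4 + 17.9716*w^3 + 16.0794*w^2 + 4.654*w + 0.4225)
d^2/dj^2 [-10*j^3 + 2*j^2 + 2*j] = 4 - 60*j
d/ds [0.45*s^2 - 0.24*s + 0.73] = 0.9*s - 0.24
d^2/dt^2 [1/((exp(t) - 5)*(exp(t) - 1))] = (4*exp(3*t) - 18*exp(2*t) + 16*exp(t) + 30)*exp(t)/(exp(6*t) - 18*exp(5*t) + 123*exp(4*t) - 396*exp(3*t) + 615*exp(2*t) - 450*exp(t) + 125)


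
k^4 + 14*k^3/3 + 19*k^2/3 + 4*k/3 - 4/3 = (k - 1/3)*(k + 1)*(k + 2)^2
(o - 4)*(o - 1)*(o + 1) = o^3 - 4*o^2 - o + 4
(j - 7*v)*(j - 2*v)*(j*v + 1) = j^3*v - 9*j^2*v^2 + j^2 + 14*j*v^3 - 9*j*v + 14*v^2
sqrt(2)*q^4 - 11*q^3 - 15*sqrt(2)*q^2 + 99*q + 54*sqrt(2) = (q - 3)*(q + 3)*(q - 6*sqrt(2))*(sqrt(2)*q + 1)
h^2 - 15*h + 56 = (h - 8)*(h - 7)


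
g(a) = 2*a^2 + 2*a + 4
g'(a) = 4*a + 2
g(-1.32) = 4.84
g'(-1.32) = -3.28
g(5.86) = 84.40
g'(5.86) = 25.44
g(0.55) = 5.70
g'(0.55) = 4.20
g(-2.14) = 8.88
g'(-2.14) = -6.56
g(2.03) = 16.30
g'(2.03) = 10.12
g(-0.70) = 3.58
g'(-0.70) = -0.80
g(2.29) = 19.07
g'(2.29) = 11.16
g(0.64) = 6.10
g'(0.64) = 4.56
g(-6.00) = 64.00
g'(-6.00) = -22.00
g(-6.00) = 64.00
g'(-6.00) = -22.00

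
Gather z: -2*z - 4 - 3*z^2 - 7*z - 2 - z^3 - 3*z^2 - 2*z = -z^3 - 6*z^2 - 11*z - 6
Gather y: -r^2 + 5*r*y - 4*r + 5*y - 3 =-r^2 - 4*r + y*(5*r + 5) - 3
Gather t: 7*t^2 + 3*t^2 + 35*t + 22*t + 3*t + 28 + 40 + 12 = 10*t^2 + 60*t + 80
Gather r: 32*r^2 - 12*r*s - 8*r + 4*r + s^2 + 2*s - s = 32*r^2 + r*(-12*s - 4) + s^2 + s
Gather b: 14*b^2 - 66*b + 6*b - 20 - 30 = 14*b^2 - 60*b - 50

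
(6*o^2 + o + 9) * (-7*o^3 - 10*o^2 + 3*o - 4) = -42*o^5 - 67*o^4 - 55*o^3 - 111*o^2 + 23*o - 36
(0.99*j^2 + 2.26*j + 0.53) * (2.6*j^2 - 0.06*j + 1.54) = 2.574*j^4 + 5.8166*j^3 + 2.767*j^2 + 3.4486*j + 0.8162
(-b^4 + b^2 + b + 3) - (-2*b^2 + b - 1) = -b^4 + 3*b^2 + 4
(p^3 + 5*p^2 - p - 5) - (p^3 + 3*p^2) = 2*p^2 - p - 5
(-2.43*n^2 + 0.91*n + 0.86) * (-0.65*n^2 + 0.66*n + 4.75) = 1.5795*n^4 - 2.1953*n^3 - 11.5009*n^2 + 4.8901*n + 4.085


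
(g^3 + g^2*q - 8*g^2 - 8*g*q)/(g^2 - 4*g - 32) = g*(g + q)/(g + 4)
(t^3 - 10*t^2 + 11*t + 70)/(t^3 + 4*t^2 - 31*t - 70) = (t - 7)/(t + 7)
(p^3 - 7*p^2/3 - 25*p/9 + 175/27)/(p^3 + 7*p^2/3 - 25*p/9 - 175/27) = (3*p - 7)/(3*p + 7)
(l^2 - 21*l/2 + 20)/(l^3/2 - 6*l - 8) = (-2*l^2 + 21*l - 40)/(-l^3 + 12*l + 16)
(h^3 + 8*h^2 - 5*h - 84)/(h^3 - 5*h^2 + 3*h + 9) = (h^2 + 11*h + 28)/(h^2 - 2*h - 3)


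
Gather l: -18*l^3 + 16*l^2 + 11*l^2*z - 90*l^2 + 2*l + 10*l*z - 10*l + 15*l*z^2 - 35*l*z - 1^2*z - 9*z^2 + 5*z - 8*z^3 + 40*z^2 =-18*l^3 + l^2*(11*z - 74) + l*(15*z^2 - 25*z - 8) - 8*z^3 + 31*z^2 + 4*z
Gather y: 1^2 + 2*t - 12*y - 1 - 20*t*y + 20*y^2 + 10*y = 2*t + 20*y^2 + y*(-20*t - 2)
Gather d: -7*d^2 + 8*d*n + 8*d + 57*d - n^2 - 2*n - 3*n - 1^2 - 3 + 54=-7*d^2 + d*(8*n + 65) - n^2 - 5*n + 50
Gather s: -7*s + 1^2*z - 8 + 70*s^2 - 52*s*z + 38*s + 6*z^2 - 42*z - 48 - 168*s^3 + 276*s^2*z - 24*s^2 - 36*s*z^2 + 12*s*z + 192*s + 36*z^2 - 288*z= -168*s^3 + s^2*(276*z + 46) + s*(-36*z^2 - 40*z + 223) + 42*z^2 - 329*z - 56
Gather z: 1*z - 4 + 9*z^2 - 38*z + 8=9*z^2 - 37*z + 4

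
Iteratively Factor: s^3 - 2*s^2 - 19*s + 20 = (s - 1)*(s^2 - s - 20) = (s - 1)*(s + 4)*(s - 5)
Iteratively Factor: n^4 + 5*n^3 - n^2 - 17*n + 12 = (n - 1)*(n^3 + 6*n^2 + 5*n - 12) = (n - 1)^2*(n^2 + 7*n + 12) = (n - 1)^2*(n + 3)*(n + 4)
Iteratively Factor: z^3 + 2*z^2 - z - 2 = (z + 2)*(z^2 - 1) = (z + 1)*(z + 2)*(z - 1)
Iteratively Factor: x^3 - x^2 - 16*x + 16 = (x - 1)*(x^2 - 16) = (x - 1)*(x + 4)*(x - 4)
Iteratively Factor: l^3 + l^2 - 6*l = (l)*(l^2 + l - 6) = l*(l + 3)*(l - 2)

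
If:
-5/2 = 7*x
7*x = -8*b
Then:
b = 5/16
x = -5/14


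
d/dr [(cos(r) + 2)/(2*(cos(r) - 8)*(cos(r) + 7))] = (cos(r)^2 + 4*cos(r) + 54)*sin(r)/(2*(cos(r) - 8)^2*(cos(r) + 7)^2)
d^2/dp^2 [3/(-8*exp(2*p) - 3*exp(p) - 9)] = 3*(-2*(16*exp(p) + 3)^2*exp(p) + (32*exp(p) + 3)*(8*exp(2*p) + 3*exp(p) + 9))*exp(p)/(8*exp(2*p) + 3*exp(p) + 9)^3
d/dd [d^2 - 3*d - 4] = 2*d - 3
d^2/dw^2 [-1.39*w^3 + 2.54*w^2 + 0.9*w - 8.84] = 5.08 - 8.34*w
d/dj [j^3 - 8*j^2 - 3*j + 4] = 3*j^2 - 16*j - 3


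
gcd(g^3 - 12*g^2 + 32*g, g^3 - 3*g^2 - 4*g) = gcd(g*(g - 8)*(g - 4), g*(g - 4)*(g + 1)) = g^2 - 4*g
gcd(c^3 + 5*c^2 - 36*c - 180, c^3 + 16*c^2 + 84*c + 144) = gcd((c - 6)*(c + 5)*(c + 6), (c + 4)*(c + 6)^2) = c + 6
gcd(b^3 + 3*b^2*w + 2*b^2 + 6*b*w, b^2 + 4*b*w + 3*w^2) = b + 3*w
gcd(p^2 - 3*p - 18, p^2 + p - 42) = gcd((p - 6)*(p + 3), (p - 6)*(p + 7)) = p - 6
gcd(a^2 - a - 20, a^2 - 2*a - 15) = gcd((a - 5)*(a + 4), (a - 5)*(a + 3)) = a - 5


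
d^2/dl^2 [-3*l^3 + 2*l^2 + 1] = 4 - 18*l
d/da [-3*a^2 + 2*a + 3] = 2 - 6*a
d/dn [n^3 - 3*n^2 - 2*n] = 3*n^2 - 6*n - 2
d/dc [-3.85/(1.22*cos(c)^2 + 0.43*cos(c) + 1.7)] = -(9.394*cos(c) + 1.6555)*sin(c)/(1.22*cos(c)^2 + 0.43*cos(c) + 1.7)^2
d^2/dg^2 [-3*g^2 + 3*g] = -6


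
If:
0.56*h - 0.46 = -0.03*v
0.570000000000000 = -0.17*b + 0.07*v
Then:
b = 0.411764705882353*v - 3.35294117647059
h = 0.821428571428571 - 0.0535714285714286*v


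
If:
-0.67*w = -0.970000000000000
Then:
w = 1.45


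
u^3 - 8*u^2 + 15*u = u*(u - 5)*(u - 3)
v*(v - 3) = v^2 - 3*v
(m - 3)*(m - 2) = m^2 - 5*m + 6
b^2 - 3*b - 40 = (b - 8)*(b + 5)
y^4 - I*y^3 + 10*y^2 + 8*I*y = y*(y - 4*I)*(y + I)*(y + 2*I)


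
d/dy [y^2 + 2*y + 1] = 2*y + 2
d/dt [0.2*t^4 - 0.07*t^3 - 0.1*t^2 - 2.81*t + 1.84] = 0.8*t^3 - 0.21*t^2 - 0.2*t - 2.81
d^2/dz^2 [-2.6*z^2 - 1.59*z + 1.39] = -5.20000000000000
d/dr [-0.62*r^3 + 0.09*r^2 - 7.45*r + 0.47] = -1.86*r^2 + 0.18*r - 7.45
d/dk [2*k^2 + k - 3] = 4*k + 1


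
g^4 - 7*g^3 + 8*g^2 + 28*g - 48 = (g - 4)*(g - 3)*(g - 2)*(g + 2)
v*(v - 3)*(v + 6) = v^3 + 3*v^2 - 18*v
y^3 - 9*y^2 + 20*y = y*(y - 5)*(y - 4)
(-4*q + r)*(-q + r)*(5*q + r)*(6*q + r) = 120*q^4 - 106*q^3*r - 21*q^2*r^2 + 6*q*r^3 + r^4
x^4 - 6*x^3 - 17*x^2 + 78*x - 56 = (x - 7)*(x - 2)*(x - 1)*(x + 4)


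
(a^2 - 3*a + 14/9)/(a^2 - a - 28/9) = (3*a - 2)/(3*a + 4)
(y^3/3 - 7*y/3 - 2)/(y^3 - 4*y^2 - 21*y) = (-y^3 + 7*y + 6)/(3*y*(-y^2 + 4*y + 21))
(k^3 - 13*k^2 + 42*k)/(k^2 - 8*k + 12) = k*(k - 7)/(k - 2)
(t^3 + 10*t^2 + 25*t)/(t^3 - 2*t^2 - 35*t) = (t + 5)/(t - 7)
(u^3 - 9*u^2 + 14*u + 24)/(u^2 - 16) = (u^2 - 5*u - 6)/(u + 4)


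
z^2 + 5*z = z*(z + 5)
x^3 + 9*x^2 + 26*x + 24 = (x + 2)*(x + 3)*(x + 4)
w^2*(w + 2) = w^3 + 2*w^2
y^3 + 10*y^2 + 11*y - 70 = (y - 2)*(y + 5)*(y + 7)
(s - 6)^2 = s^2 - 12*s + 36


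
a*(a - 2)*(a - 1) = a^3 - 3*a^2 + 2*a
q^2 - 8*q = q*(q - 8)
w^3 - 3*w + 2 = (w - 1)^2*(w + 2)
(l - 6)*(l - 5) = l^2 - 11*l + 30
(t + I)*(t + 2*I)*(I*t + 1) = I*t^3 - 2*t^2 + I*t - 2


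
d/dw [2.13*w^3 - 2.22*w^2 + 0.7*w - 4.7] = 6.39*w^2 - 4.44*w + 0.7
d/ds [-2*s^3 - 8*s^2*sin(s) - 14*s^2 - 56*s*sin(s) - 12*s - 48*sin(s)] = -8*s^2*cos(s) - 6*s^2 - 16*s*sin(s) - 56*s*cos(s) - 28*s - 56*sin(s) - 48*cos(s) - 12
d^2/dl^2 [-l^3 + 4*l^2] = 8 - 6*l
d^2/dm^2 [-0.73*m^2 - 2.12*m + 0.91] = -1.46000000000000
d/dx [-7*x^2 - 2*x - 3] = -14*x - 2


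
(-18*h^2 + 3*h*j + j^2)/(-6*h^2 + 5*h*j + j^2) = (3*h - j)/(h - j)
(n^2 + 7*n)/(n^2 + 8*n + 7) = n/(n + 1)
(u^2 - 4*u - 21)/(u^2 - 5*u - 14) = (u + 3)/(u + 2)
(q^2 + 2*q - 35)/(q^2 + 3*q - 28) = (q - 5)/(q - 4)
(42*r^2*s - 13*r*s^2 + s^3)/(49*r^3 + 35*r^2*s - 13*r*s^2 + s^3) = s*(6*r - s)/(7*r^2 + 6*r*s - s^2)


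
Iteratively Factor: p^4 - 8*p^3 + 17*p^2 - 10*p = (p - 5)*(p^3 - 3*p^2 + 2*p) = (p - 5)*(p - 1)*(p^2 - 2*p) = p*(p - 5)*(p - 1)*(p - 2)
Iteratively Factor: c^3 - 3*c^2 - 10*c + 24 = (c - 4)*(c^2 + c - 6) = (c - 4)*(c + 3)*(c - 2)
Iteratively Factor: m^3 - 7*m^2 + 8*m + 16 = (m - 4)*(m^2 - 3*m - 4) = (m - 4)^2*(m + 1)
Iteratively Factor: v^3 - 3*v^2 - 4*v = (v - 4)*(v^2 + v) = (v - 4)*(v + 1)*(v)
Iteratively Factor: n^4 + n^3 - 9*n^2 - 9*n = (n)*(n^3 + n^2 - 9*n - 9) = n*(n + 1)*(n^2 - 9) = n*(n + 1)*(n + 3)*(n - 3)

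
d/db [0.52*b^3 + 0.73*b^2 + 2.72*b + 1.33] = 1.56*b^2 + 1.46*b + 2.72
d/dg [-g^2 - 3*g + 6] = -2*g - 3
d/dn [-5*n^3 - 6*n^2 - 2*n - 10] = -15*n^2 - 12*n - 2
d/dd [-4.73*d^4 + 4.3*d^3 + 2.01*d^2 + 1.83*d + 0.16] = -18.92*d^3 + 12.9*d^2 + 4.02*d + 1.83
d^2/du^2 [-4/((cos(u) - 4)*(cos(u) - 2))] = 4*(4*sin(u)^4 - 6*sin(u)^2 + 141*cos(u)/2 - 9*cos(3*u)/2 - 54)/((cos(u) - 4)^3*(cos(u) - 2)^3)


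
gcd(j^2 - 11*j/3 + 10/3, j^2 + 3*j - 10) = j - 2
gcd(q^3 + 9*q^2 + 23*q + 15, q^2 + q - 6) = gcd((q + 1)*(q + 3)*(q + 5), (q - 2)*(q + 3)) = q + 3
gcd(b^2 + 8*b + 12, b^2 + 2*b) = b + 2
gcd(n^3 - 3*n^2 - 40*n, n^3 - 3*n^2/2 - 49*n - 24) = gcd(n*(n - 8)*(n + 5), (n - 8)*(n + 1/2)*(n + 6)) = n - 8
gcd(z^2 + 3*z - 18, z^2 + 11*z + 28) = 1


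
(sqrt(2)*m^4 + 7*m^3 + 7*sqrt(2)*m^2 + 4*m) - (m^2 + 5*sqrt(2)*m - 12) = sqrt(2)*m^4 + 7*m^3 - m^2 + 7*sqrt(2)*m^2 - 5*sqrt(2)*m + 4*m + 12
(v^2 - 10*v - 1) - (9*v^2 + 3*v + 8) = -8*v^2 - 13*v - 9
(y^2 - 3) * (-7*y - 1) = -7*y^3 - y^2 + 21*y + 3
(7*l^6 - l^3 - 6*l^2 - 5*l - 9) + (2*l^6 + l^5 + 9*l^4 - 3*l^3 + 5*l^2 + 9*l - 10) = 9*l^6 + l^5 + 9*l^4 - 4*l^3 - l^2 + 4*l - 19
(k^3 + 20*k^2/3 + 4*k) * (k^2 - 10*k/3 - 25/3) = k^5 + 10*k^4/3 - 239*k^3/9 - 620*k^2/9 - 100*k/3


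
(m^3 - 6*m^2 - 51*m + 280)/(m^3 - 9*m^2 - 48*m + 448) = (m - 5)/(m - 8)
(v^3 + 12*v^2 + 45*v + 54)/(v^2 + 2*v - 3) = (v^2 + 9*v + 18)/(v - 1)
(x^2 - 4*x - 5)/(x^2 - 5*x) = (x + 1)/x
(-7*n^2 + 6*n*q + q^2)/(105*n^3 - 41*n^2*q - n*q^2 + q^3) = (-n + q)/(15*n^2 - 8*n*q + q^2)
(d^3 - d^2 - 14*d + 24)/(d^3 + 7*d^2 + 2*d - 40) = (d - 3)/(d + 5)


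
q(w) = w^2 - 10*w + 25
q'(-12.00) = -34.00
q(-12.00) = 289.00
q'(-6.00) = -22.00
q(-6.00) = 121.00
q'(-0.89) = -11.78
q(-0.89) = 34.69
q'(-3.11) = -16.22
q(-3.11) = 65.77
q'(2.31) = -5.38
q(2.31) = 7.24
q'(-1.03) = -12.06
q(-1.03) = 36.36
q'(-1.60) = -13.20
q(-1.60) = 43.56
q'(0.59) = -8.82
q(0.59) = 19.45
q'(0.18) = -9.64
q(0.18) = 23.23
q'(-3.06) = -16.12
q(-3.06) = 64.96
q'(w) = 2*w - 10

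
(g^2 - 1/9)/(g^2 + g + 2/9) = (3*g - 1)/(3*g + 2)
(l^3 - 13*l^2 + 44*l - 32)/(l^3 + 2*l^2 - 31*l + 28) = (l - 8)/(l + 7)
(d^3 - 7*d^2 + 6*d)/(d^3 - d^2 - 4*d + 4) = d*(d - 6)/(d^2 - 4)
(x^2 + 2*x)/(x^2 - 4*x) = (x + 2)/(x - 4)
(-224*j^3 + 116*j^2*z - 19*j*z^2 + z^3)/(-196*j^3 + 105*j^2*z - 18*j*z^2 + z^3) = (-8*j + z)/(-7*j + z)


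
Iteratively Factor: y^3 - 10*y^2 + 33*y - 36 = (y - 4)*(y^2 - 6*y + 9) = (y - 4)*(y - 3)*(y - 3)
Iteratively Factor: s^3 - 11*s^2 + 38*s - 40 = (s - 4)*(s^2 - 7*s + 10) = (s - 4)*(s - 2)*(s - 5)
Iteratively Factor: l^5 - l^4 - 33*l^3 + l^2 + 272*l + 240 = (l - 4)*(l^4 + 3*l^3 - 21*l^2 - 83*l - 60) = (l - 5)*(l - 4)*(l^3 + 8*l^2 + 19*l + 12) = (l - 5)*(l - 4)*(l + 1)*(l^2 + 7*l + 12) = (l - 5)*(l - 4)*(l + 1)*(l + 3)*(l + 4)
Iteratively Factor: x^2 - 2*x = (x - 2)*(x)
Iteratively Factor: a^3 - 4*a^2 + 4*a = (a)*(a^2 - 4*a + 4) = a*(a - 2)*(a - 2)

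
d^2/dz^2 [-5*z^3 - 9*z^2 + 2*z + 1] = -30*z - 18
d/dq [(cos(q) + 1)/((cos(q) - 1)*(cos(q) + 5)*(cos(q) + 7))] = 2*(cos(q)^3 + 7*cos(q)^2 + 11*cos(q) + 29)*sin(q)/((cos(q) - 1)^2*(cos(q) + 5)^2*(cos(q) + 7)^2)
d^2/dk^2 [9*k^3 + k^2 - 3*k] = 54*k + 2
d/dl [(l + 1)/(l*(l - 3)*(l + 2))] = 2*(-l^3 - l^2 + l + 3)/(l^2*(l^4 - 2*l^3 - 11*l^2 + 12*l + 36))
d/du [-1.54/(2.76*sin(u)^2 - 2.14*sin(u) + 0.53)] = (8.5008*sin(u) - 3.2956)*cos(u)/(2.76*sin(u)^2 - 2.14*sin(u) + 0.53)^2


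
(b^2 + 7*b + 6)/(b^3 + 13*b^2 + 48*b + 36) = 1/(b + 6)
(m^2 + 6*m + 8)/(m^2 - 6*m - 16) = (m + 4)/(m - 8)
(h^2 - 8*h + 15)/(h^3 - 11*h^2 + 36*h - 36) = (h - 5)/(h^2 - 8*h + 12)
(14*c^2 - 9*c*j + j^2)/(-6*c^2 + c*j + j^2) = (-7*c + j)/(3*c + j)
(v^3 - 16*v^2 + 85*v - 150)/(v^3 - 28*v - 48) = (v^2 - 10*v + 25)/(v^2 + 6*v + 8)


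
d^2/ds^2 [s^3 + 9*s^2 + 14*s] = 6*s + 18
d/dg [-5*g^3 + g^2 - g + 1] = -15*g^2 + 2*g - 1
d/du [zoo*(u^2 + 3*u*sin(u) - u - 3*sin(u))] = zoo*(u*cos(u) + u + sin(u + pi/4) + 1)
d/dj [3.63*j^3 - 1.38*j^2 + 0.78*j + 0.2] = 10.89*j^2 - 2.76*j + 0.78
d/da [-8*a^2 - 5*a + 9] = -16*a - 5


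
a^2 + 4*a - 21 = (a - 3)*(a + 7)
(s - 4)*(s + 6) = s^2 + 2*s - 24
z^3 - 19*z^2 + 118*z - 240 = (z - 8)*(z - 6)*(z - 5)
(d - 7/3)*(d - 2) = d^2 - 13*d/3 + 14/3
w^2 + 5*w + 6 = (w + 2)*(w + 3)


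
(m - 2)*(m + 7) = m^2 + 5*m - 14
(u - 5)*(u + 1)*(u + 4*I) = u^3 - 4*u^2 + 4*I*u^2 - 5*u - 16*I*u - 20*I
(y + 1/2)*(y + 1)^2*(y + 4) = y^4 + 13*y^3/2 + 12*y^2 + 17*y/2 + 2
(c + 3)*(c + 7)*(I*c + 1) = I*c^3 + c^2 + 10*I*c^2 + 10*c + 21*I*c + 21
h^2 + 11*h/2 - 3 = (h - 1/2)*(h + 6)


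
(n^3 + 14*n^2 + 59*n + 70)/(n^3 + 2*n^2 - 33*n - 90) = (n^2 + 9*n + 14)/(n^2 - 3*n - 18)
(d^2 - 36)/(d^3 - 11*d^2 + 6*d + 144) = (d + 6)/(d^2 - 5*d - 24)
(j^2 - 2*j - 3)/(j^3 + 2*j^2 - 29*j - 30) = (j - 3)/(j^2 + j - 30)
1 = 1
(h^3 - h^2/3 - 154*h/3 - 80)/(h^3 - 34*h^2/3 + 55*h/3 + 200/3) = (h + 6)/(h - 5)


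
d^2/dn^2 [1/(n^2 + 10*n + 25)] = 6/(n^4 + 20*n^3 + 150*n^2 + 500*n + 625)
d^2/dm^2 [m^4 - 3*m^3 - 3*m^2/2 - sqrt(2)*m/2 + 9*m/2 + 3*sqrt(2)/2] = 12*m^2 - 18*m - 3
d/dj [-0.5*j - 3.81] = -0.500000000000000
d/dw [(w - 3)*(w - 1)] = 2*w - 4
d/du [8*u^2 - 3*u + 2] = 16*u - 3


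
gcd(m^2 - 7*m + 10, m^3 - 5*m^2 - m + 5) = m - 5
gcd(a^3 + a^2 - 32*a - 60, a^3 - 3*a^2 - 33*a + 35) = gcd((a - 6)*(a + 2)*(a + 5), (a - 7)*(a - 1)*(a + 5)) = a + 5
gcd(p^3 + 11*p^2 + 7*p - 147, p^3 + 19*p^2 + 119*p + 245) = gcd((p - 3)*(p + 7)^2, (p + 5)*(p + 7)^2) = p^2 + 14*p + 49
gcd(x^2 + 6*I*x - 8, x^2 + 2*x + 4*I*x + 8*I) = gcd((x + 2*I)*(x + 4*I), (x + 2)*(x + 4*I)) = x + 4*I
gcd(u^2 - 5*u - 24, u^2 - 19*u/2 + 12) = u - 8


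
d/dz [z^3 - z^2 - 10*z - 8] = 3*z^2 - 2*z - 10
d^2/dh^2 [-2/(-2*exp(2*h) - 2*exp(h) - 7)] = 4*(4*(2*exp(h) + 1)^2*exp(h) - (4*exp(h) + 1)*(2*exp(2*h) + 2*exp(h) + 7))*exp(h)/(2*exp(2*h) + 2*exp(h) + 7)^3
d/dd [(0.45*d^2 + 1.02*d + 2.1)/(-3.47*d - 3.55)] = (-1.5615*d^2 - 3.195*d + 3.666)/(12.0409*d^2 + 24.637*d + 12.6025)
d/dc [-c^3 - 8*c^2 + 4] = c*(-3*c - 16)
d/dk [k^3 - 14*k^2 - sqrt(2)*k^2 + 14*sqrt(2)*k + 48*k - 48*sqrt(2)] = 3*k^2 - 28*k - 2*sqrt(2)*k + 14*sqrt(2) + 48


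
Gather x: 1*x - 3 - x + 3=0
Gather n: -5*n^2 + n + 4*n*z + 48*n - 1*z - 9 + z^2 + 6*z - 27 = -5*n^2 + n*(4*z + 49) + z^2 + 5*z - 36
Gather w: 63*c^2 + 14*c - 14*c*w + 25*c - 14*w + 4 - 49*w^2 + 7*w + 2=63*c^2 + 39*c - 49*w^2 + w*(-14*c - 7) + 6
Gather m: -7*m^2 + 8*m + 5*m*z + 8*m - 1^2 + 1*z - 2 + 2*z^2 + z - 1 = -7*m^2 + m*(5*z + 16) + 2*z^2 + 2*z - 4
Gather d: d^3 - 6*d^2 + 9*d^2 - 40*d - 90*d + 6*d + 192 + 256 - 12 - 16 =d^3 + 3*d^2 - 124*d + 420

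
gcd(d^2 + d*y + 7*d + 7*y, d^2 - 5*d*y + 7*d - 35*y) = d + 7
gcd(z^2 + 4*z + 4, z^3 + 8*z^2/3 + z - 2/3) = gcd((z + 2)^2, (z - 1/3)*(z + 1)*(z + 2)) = z + 2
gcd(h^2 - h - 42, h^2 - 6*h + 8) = 1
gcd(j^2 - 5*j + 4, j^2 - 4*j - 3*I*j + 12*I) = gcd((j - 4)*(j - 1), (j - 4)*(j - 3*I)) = j - 4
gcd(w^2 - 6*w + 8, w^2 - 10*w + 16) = w - 2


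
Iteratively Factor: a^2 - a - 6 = (a - 3)*(a + 2)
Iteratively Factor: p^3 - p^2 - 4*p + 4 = (p - 2)*(p^2 + p - 2) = (p - 2)*(p - 1)*(p + 2)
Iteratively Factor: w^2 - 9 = (w + 3)*(w - 3)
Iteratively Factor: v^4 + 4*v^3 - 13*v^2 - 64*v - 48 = (v + 1)*(v^3 + 3*v^2 - 16*v - 48) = (v - 4)*(v + 1)*(v^2 + 7*v + 12) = (v - 4)*(v + 1)*(v + 3)*(v + 4)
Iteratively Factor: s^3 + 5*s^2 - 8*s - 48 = (s + 4)*(s^2 + s - 12) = (s - 3)*(s + 4)*(s + 4)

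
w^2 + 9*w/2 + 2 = (w + 1/2)*(w + 4)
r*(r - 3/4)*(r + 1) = r^3 + r^2/4 - 3*r/4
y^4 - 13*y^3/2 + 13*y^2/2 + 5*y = y*(y - 5)*(y - 2)*(y + 1/2)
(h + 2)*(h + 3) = h^2 + 5*h + 6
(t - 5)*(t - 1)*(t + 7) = t^3 + t^2 - 37*t + 35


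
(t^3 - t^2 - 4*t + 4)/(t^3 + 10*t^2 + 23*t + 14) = (t^2 - 3*t + 2)/(t^2 + 8*t + 7)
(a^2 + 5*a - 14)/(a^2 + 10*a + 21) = (a - 2)/(a + 3)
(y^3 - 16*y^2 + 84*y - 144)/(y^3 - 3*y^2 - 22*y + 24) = (y^2 - 10*y + 24)/(y^2 + 3*y - 4)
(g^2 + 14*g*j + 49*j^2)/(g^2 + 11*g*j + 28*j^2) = (g + 7*j)/(g + 4*j)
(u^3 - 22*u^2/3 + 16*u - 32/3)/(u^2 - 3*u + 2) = (3*u^2 - 16*u + 16)/(3*(u - 1))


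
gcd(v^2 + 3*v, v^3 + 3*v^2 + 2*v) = v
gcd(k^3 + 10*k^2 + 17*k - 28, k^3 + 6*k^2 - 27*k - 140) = k^2 + 11*k + 28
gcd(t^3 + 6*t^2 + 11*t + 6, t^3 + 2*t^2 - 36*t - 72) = t + 2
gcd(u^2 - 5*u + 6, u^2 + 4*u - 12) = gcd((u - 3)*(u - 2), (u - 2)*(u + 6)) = u - 2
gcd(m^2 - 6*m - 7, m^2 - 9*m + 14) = m - 7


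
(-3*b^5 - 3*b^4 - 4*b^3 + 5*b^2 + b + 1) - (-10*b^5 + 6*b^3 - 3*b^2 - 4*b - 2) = 7*b^5 - 3*b^4 - 10*b^3 + 8*b^2 + 5*b + 3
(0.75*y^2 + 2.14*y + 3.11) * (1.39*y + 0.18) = 1.0425*y^3 + 3.1096*y^2 + 4.7081*y + 0.5598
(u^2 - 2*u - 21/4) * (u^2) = u^4 - 2*u^3 - 21*u^2/4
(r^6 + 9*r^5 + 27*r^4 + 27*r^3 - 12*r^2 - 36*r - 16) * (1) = r^6 + 9*r^5 + 27*r^4 + 27*r^3 - 12*r^2 - 36*r - 16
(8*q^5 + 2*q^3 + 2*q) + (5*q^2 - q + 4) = 8*q^5 + 2*q^3 + 5*q^2 + q + 4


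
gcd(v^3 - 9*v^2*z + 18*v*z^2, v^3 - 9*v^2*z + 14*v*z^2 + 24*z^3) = -v + 6*z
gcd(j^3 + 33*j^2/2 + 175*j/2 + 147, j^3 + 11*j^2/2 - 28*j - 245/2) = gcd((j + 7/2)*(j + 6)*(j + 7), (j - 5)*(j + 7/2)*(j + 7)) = j^2 + 21*j/2 + 49/2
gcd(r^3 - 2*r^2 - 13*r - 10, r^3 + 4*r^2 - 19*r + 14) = 1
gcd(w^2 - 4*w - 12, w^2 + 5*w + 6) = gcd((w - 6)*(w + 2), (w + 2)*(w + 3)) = w + 2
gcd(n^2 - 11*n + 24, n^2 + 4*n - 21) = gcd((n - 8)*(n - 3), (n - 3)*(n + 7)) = n - 3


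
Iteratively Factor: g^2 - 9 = (g - 3)*(g + 3)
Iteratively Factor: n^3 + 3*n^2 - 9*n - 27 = (n + 3)*(n^2 - 9) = (n - 3)*(n + 3)*(n + 3)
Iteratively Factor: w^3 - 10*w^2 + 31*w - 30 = (w - 3)*(w^2 - 7*w + 10) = (w - 5)*(w - 3)*(w - 2)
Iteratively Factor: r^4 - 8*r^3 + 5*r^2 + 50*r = (r - 5)*(r^3 - 3*r^2 - 10*r) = (r - 5)^2*(r^2 + 2*r) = r*(r - 5)^2*(r + 2)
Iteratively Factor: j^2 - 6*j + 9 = (j - 3)*(j - 3)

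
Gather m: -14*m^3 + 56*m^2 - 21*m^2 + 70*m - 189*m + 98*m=-14*m^3 + 35*m^2 - 21*m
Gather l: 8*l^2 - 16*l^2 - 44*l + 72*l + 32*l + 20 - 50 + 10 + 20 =-8*l^2 + 60*l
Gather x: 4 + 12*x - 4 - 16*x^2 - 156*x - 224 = -16*x^2 - 144*x - 224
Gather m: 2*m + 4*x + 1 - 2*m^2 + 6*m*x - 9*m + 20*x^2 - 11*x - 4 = -2*m^2 + m*(6*x - 7) + 20*x^2 - 7*x - 3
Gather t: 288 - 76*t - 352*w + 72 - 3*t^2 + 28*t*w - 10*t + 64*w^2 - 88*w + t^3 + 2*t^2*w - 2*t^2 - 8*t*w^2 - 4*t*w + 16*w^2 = t^3 + t^2*(2*w - 5) + t*(-8*w^2 + 24*w - 86) + 80*w^2 - 440*w + 360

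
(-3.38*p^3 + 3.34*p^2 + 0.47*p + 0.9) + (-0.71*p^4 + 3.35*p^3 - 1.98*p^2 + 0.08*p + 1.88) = -0.71*p^4 - 0.0299999999999998*p^3 + 1.36*p^2 + 0.55*p + 2.78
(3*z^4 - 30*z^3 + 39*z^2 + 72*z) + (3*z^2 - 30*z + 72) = 3*z^4 - 30*z^3 + 42*z^2 + 42*z + 72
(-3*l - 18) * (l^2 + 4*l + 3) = -3*l^3 - 30*l^2 - 81*l - 54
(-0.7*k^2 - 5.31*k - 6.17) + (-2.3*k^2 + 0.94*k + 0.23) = -3.0*k^2 - 4.37*k - 5.94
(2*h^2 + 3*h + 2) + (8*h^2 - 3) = 10*h^2 + 3*h - 1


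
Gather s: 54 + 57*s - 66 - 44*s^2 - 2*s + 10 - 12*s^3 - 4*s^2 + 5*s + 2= -12*s^3 - 48*s^2 + 60*s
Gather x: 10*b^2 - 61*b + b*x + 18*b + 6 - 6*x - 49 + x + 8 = 10*b^2 - 43*b + x*(b - 5) - 35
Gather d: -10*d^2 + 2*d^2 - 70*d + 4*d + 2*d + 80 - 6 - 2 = -8*d^2 - 64*d + 72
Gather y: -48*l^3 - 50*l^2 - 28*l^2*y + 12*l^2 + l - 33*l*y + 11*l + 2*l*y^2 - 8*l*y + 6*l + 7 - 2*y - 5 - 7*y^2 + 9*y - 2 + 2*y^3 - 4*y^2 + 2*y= -48*l^3 - 38*l^2 + 18*l + 2*y^3 + y^2*(2*l - 11) + y*(-28*l^2 - 41*l + 9)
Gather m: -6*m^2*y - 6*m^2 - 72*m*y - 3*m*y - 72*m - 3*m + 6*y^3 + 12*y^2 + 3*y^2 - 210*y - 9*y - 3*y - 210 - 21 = m^2*(-6*y - 6) + m*(-75*y - 75) + 6*y^3 + 15*y^2 - 222*y - 231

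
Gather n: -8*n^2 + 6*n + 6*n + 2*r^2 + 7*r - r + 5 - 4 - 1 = -8*n^2 + 12*n + 2*r^2 + 6*r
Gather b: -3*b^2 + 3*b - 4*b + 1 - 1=-3*b^2 - b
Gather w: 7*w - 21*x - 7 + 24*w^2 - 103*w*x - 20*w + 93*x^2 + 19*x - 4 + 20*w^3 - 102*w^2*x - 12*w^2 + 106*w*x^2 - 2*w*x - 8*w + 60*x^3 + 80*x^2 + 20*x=20*w^3 + w^2*(12 - 102*x) + w*(106*x^2 - 105*x - 21) + 60*x^3 + 173*x^2 + 18*x - 11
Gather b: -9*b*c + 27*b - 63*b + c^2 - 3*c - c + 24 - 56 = b*(-9*c - 36) + c^2 - 4*c - 32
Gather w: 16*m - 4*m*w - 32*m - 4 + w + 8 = -16*m + w*(1 - 4*m) + 4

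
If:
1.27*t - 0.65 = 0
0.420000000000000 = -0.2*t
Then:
No Solution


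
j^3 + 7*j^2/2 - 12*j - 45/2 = (j - 3)*(j + 3/2)*(j + 5)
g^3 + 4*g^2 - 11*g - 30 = (g - 3)*(g + 2)*(g + 5)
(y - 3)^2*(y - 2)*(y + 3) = y^4 - 5*y^3 - 3*y^2 + 45*y - 54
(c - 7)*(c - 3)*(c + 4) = c^3 - 6*c^2 - 19*c + 84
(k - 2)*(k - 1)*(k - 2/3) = k^3 - 11*k^2/3 + 4*k - 4/3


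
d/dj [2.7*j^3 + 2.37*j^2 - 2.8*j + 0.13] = 8.1*j^2 + 4.74*j - 2.8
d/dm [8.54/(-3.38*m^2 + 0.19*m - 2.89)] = (57.7304*m - 1.6226)/(3.38*m^2 - 0.19*m + 2.89)^2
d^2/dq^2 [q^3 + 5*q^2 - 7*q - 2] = 6*q + 10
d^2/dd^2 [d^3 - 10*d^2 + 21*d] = 6*d - 20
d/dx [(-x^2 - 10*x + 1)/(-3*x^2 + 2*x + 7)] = 8*(-4*x^2 - x - 9)/(9*x^4 - 12*x^3 - 38*x^2 + 28*x + 49)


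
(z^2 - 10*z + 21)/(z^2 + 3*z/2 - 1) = 2*(z^2 - 10*z + 21)/(2*z^2 + 3*z - 2)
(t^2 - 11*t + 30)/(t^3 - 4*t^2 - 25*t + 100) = (t - 6)/(t^2 + t - 20)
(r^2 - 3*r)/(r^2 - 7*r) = (r - 3)/(r - 7)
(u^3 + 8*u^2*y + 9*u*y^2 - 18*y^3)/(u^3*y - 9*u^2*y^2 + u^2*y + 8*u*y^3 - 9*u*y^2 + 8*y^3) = (-u^2 - 9*u*y - 18*y^2)/(y*(-u^2 + 8*u*y - u + 8*y))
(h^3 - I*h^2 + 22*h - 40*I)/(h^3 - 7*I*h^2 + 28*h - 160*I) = (h - 2*I)/(h - 8*I)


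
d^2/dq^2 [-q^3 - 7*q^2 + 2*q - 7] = -6*q - 14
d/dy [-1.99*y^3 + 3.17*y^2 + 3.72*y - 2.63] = -5.97*y^2 + 6.34*y + 3.72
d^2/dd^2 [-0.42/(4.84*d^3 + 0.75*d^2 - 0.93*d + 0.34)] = ((12.1968*d + 0.63)*(4.84*d^3 + 0.75*d^2 - 0.93*d + 0.34) - 0.42*(14.52*d^2 + 1.5*d - 0.93)*(29.04*d^2 + 3.0*d - 1.86))/(4.84*d^3 + 0.75*d^2 - 0.93*d + 0.34)^3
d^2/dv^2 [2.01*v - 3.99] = 0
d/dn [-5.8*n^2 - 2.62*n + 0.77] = -11.6*n - 2.62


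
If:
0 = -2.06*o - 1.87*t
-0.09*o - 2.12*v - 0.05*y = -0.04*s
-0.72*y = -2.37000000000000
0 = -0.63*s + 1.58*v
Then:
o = -22.4409171075838*v - 1.8287037037037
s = 2.50793650793651*v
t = 24.7210102896377*v + 2.01450782333135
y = 3.29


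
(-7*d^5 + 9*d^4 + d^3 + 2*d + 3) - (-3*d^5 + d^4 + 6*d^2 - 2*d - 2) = -4*d^5 + 8*d^4 + d^3 - 6*d^2 + 4*d + 5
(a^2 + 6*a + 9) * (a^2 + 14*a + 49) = a^4 + 20*a^3 + 142*a^2 + 420*a + 441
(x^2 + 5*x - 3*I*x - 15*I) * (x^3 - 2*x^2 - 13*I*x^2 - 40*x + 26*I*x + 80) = x^5 + 3*x^4 - 16*I*x^4 - 89*x^3 - 48*I*x^3 - 237*x^2 + 280*I*x^2 + 790*x + 360*I*x - 1200*I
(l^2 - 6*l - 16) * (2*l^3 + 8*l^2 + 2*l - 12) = 2*l^5 - 4*l^4 - 78*l^3 - 152*l^2 + 40*l + 192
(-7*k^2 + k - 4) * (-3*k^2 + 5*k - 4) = 21*k^4 - 38*k^3 + 45*k^2 - 24*k + 16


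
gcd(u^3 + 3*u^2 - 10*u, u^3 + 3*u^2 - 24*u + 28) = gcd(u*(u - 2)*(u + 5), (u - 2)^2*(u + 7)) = u - 2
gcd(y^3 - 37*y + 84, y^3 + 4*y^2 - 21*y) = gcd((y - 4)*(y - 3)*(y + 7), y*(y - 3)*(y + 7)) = y^2 + 4*y - 21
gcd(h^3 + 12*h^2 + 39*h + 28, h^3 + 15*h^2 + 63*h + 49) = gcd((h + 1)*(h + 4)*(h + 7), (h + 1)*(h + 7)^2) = h^2 + 8*h + 7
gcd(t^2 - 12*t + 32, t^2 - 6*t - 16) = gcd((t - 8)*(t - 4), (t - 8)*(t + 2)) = t - 8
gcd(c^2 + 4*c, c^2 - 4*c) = c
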